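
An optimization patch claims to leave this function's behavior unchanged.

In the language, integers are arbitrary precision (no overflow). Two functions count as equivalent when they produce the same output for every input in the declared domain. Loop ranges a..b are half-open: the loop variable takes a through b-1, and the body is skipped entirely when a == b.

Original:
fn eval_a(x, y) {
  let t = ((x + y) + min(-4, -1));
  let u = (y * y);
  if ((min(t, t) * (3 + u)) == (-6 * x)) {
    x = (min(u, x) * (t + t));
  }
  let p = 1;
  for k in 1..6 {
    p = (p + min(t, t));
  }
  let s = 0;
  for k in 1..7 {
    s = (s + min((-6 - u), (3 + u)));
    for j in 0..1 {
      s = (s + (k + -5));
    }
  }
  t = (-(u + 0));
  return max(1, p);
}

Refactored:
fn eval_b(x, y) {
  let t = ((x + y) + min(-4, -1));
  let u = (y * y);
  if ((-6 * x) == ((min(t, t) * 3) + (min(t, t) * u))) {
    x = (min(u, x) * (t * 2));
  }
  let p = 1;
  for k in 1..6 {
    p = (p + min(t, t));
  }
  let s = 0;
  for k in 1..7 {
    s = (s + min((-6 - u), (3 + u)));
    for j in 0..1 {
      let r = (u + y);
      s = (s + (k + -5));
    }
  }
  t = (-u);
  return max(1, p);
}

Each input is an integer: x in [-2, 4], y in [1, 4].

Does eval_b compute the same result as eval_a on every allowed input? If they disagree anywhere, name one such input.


Behavior is preserved: although statement counts differ, and arithmetic usage differs, and min/max/abs usage differs, and constant usage differs, and local variable names differ, the outputs never diverge.
Spot check at x=0, y=3 — eval_a: t = -1; u = 9; ((min(t, t) * (3 + u)) == (-6 * x)) -> false; p = 1; [k=1]; p = 0; [k=2]; p = -1; [k=3]; p = -2; [k=4]; p = -3; [k=5]; p = -4; s = 0; [k=1]; s = -15; [j=0]; s = -19; [k=2]; s = -34; [j=0]; s = -37; [k=3]; s = -52; [j=0]; s = -54; [k=4]; s = -69; [j=0]; s = -70; [k=5]; s = -85; [j=0]; s = -85; [k=6]; s = -100; [j=0]; s = -99; t = -9; return 1. eval_b: t = -1; u = 9; ((-6 * x) == ((min(t, t) * 3) + (min(t, t) * u))) -> false; p = 1; [k=1]; p = 0; [k=2]; p = -1; [k=3]; p = -2; [k=4]; p = -3; [k=5]; p = -4; s = 0; [k=1]; s = -15; [j=0]; r = 12; s = -19; [k=2]; s = -34; [j=0]; r = 12; s = -37; [k=3]; s = -52; [j=0]; r = 12; s = -54; [k=4]; s = -69; [j=0]; r = 12; s = -70; [k=5]; s = -85; [j=0]; r = 12; s = -85; [k=6]; s = -100; [j=0]; r = 12; s = -99; t = -9; return 1. Both give 1.
Sweeping the whole domain (28 inputs) finds no disagreement.
verdict: equivalent


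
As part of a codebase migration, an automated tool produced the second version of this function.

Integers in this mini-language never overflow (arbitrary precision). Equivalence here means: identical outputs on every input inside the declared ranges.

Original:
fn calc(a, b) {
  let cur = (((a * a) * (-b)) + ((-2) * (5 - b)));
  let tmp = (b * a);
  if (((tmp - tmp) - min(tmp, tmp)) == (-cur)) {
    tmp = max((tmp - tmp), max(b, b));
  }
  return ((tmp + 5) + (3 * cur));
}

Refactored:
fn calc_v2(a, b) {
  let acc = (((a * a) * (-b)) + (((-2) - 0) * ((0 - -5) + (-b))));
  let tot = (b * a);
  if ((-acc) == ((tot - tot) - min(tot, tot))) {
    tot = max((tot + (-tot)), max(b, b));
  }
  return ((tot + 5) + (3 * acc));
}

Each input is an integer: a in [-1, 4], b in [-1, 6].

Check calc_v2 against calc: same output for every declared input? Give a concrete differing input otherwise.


This is a faithful refactor — local variable names differ; also arithmetic usage differs; also constant usage differs, but the computed results match everywhere.
As a probe, take a=-1, b=2: calc runs cur=-8, then tmp=-2, then (((tmp - tmp) - min(tmp, tmp)) == (-cur)) is false, then returns -21; calc_v2 runs acc=-8, then tot=-2, then ((-acc) == ((tot - tot) - min(tot, tot))) is false, then returns -21; both end at -21.
Sweeping the whole domain (48 inputs) finds no disagreement.
verdict: equivalent


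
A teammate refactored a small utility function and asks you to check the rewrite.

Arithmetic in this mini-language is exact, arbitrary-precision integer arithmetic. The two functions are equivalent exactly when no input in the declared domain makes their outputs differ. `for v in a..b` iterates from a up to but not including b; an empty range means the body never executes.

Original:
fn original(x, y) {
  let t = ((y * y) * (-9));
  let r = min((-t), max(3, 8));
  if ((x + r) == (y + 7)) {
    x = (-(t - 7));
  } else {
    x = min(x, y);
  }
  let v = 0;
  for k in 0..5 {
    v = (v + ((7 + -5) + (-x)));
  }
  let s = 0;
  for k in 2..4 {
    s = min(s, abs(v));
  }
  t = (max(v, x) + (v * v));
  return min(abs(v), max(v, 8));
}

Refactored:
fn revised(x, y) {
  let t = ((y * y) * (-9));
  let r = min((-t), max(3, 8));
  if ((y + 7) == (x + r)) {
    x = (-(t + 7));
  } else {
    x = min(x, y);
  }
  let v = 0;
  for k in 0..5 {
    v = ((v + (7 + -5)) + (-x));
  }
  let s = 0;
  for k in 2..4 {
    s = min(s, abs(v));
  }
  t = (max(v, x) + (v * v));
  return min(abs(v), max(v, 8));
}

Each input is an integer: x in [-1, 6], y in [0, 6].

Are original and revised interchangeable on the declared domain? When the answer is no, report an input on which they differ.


Not equivalent: x=0, y=1 separates them (8 vs 0).
original: t becomes -9; next r becomes 8; next ((x + r) == (y + 7)) evaluates to true; next x becomes 16; next v becomes 0; next at k=0:; next v becomes -14; next at k=1:; next v becomes -28; next at k=2:; next v becomes -42; next at k=3:; next v becomes -56; next at k=4:; next v becomes -70; next s becomes 0; next at k=2:; next s becomes 0; next at k=3:; next s becomes 0; next t becomes 4916; next final value 8
revised: t becomes -9; next r becomes 8; next ((y + 7) == (x + r)) evaluates to true; next x becomes 2; next v becomes 0; next at k=0:; next v becomes 0; next at k=1:; next v becomes 0; next at k=2:; next v becomes 0; next at k=3:; next v becomes 0; next at k=4:; next v becomes 0; next s becomes 0; next at k=2:; next s becomes 0; next at k=3:; next s becomes 0; next t becomes 2; next final value 0
verdict: not equivalent; witness: x=0, y=1


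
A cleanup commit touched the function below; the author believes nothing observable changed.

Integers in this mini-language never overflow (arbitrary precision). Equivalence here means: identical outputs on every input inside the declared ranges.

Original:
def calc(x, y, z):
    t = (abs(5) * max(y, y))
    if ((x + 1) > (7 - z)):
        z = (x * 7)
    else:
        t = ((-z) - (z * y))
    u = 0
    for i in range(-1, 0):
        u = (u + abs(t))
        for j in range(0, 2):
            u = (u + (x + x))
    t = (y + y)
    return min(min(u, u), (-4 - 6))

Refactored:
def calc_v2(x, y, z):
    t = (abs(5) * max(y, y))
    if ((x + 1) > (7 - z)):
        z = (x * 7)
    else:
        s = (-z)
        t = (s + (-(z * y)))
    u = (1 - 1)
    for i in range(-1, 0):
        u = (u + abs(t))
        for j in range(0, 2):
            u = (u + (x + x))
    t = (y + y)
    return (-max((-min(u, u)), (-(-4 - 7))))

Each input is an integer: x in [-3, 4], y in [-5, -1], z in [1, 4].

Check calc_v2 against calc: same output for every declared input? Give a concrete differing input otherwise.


Try x=-3, y=-5, z=1.
calc: t=-25, then ((x + 1) > (7 - z)) is false, then t=4, then u=0, then (i=-1), then u=4, then (j=0), then u=-2, then (j=1), then u=-8, then t=-10, then returns -10
calc_v2: t=-25, then ((x + 1) > (7 - z)) is false, then s=-1, then t=4, then u=0, then (i=-1), then u=4, then (j=0), then u=-2, then (j=1), then u=-8, then t=-10, then returns -11
-10 and -11 differ, so these are not the same function on this domain.
verdict: not equivalent; witness: x=-3, y=-5, z=1


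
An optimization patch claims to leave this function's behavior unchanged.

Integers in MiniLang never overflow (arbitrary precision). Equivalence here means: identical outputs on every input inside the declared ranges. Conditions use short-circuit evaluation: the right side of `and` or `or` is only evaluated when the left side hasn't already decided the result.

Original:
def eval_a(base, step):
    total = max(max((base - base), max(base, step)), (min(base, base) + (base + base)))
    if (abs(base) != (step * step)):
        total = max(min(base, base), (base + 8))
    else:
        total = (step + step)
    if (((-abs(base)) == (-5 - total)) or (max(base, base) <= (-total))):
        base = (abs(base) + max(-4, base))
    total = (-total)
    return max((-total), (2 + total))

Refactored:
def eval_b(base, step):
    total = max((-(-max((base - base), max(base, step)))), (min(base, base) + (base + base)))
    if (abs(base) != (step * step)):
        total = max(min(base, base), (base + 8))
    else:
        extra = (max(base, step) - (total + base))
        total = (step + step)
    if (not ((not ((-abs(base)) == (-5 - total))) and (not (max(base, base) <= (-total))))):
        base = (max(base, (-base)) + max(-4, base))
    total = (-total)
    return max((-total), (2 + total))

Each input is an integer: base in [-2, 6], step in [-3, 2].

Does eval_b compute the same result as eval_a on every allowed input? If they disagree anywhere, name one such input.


Differences: min/max/abs usage differs; also arithmetic usage differs; also local variable names differ; also boolean connective usage differs; also statement counts differ — yet all 54 inputs agree.
verdict: equivalent


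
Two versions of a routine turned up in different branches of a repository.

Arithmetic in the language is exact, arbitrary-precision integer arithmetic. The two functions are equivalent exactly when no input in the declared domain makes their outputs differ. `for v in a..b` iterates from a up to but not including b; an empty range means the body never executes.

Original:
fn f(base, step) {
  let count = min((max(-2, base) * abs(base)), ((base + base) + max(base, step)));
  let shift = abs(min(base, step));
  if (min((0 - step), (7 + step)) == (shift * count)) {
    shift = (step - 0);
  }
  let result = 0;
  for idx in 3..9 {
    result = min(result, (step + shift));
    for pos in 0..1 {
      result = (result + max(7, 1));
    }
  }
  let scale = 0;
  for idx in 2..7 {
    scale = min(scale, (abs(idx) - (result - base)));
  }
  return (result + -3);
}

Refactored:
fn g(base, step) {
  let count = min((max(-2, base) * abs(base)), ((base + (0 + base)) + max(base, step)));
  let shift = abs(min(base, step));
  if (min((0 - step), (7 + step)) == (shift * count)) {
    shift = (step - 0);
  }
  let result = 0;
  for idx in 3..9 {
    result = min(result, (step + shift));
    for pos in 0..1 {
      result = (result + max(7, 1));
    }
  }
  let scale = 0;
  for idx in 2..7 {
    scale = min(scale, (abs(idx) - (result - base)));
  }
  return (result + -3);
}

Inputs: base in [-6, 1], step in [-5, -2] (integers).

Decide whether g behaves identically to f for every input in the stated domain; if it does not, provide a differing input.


The two are interchangeable: constant usage differs; and arithmetic usage differs, and every declared input agrees.
Tracing base=-3, step=-3: f: count := -9 | shift := 3 | (min((0 - step), (7 + step)) == (shift * count)): false | result := 0 | iter idx=3: | result := 0 | iter pos=0: | result := 7 | iter idx=4: | result := 0 | iter pos=0: | result := 7 | iter idx=5: | result := 0 | iter pos=0: | result := 7 | iter idx=6: | result := 0 | iter pos=0: | result := 7 | iter idx=7: | result := 0 | iter pos=0: | result := 7 | iter idx=8: | result := 0 | iter pos=0: | result := 7 | scale := 0 | iter idx=2: | scale := -8 | iter idx=3: | scale := -8 | iter idx=4: | scale := -8 | iter idx=5: | scale := -8 | iter idx=6: | scale := -8 | result 4 | g: count := -9 | shift := 3 | (min((0 - step), (7 + step)) == (shift * count)): false | result := 0 | iter idx=3: | result := 0 | iter pos=0: | result := 7 | iter idx=4: | result := 0 | iter pos=0: | result := 7 | iter idx=5: | result := 0 | iter pos=0: | result := 7 | iter idx=6: | result := 0 | iter pos=0: | result := 7 | iter idx=7: | result := 0 | iter pos=0: | result := 7 | iter idx=8: | result := 0 | iter pos=0: | result := 7 | scale := 0 | iter idx=2: | scale := -8 | iter idx=3: | scale := -8 | iter idx=4: | scale := -8 | iter idx=5: | scale := -8 | iter idx=6: | scale := -8 | result 4 — matching result 4.
Checked all 32 inputs in the declared domain: the outputs agree on every one.
verdict: equivalent


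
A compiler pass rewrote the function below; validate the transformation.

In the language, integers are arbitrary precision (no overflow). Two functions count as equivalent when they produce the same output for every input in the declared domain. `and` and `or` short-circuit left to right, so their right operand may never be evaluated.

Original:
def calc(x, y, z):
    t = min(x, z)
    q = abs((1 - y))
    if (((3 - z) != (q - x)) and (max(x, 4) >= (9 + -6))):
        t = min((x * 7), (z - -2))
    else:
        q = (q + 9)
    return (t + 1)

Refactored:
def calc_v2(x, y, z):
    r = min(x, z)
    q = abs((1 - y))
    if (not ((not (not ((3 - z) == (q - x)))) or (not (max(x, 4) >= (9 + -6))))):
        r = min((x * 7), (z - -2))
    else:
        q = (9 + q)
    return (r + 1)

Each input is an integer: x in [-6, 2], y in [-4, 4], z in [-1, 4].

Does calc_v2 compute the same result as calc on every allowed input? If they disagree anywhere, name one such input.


Differences: boolean connective usage differs; also comparison usage differs; also local variable names differ — yet all 486 inputs agree.
verdict: equivalent


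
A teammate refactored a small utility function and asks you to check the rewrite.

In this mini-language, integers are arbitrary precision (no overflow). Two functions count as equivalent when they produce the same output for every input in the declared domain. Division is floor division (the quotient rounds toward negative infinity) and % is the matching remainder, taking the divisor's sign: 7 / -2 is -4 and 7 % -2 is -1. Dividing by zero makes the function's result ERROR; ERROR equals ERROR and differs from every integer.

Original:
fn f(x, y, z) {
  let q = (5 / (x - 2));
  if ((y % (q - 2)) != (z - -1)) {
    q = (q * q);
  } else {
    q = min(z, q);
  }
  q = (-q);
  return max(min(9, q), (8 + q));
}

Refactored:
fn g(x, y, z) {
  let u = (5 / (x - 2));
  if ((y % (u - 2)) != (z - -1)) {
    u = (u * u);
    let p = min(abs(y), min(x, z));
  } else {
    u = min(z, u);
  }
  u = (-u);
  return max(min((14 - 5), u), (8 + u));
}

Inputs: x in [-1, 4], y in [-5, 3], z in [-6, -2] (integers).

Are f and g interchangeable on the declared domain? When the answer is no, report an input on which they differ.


Side by side, the visible changes include: statement counts differ, plus arithmetic usage differs, plus local variable names differ, plus constant usage differs, plus min/max/abs usage differs.
Tracing x=3, y=3, z=-5: f: q := 5 | ((y % (q - 2)) != (z - -1)): true | q := 25 | q := -25 | result -17 | g: u := 5 | ((y % (u - 2)) != (z - -1)): true | u := 25 | p := -5 | u := -25 | result -17 — matching result -17.
Across all 270 domain points the two functions coincide.
verdict: equivalent


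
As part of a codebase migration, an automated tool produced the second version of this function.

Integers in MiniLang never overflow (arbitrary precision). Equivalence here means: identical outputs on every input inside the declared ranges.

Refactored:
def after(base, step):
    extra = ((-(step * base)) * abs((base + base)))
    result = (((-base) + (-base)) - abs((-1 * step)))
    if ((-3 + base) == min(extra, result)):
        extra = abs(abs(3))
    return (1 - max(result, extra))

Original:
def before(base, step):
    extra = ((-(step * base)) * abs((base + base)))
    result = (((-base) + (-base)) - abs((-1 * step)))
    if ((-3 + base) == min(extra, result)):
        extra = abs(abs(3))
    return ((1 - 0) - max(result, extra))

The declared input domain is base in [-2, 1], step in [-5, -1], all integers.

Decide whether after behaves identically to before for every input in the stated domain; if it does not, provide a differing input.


Behavior is preserved: although arithmetic usage differs, plus constant usage differs, the outputs never diverge.
Spot check at base=-2, step=-5 — before: extra=-40, then result=-1, then ((-3 + base) == min(extra, result)) is false, then returns 2. after: extra=-40, then result=-1, then ((-3 + base) == min(extra, result)) is false, then returns 2. Both give 2.
Every one of the 20 inputs gives matching results.
verdict: equivalent


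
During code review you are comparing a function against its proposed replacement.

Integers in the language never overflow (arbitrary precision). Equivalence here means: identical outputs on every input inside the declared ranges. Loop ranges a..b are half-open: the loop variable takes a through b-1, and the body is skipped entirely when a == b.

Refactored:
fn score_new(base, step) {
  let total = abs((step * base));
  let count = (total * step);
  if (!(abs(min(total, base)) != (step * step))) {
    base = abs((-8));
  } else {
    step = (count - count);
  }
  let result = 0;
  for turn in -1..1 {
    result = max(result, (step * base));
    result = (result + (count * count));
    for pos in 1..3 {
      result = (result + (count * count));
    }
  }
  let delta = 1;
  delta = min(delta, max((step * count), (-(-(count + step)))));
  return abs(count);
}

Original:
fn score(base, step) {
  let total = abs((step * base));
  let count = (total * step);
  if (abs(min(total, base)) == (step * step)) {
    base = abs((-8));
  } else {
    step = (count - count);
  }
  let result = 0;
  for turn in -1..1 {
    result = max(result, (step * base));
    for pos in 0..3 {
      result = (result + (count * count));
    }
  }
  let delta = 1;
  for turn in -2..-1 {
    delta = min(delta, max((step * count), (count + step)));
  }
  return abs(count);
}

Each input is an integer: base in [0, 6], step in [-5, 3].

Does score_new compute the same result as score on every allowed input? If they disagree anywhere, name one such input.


Changes here: loop structure differs, and boolean connective usage differs, and comparison usage differs, and arithmetic usage differs; the full 63-point sweep finds no disagreement.
verdict: equivalent


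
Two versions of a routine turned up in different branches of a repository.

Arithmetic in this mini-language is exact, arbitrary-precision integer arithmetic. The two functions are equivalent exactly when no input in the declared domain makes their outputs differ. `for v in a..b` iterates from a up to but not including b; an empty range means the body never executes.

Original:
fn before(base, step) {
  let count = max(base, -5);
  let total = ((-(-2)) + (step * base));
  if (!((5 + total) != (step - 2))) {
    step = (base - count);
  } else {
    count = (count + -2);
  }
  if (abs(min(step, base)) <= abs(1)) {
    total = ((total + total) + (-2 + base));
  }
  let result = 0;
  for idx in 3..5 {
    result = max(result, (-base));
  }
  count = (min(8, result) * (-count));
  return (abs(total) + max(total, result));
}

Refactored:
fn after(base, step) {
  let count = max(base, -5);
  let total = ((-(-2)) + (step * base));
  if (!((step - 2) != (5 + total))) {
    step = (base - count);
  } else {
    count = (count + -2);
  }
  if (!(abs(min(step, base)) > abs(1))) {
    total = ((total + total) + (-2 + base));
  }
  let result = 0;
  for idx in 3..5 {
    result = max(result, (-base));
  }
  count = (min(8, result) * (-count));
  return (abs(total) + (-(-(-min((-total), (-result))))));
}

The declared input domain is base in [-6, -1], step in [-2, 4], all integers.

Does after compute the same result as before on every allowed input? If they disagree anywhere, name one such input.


Changes here: min/max/abs usage differs, plus boolean connective usage differs, plus comparison usage differs; the full 42-point sweep finds no disagreement.
verdict: equivalent


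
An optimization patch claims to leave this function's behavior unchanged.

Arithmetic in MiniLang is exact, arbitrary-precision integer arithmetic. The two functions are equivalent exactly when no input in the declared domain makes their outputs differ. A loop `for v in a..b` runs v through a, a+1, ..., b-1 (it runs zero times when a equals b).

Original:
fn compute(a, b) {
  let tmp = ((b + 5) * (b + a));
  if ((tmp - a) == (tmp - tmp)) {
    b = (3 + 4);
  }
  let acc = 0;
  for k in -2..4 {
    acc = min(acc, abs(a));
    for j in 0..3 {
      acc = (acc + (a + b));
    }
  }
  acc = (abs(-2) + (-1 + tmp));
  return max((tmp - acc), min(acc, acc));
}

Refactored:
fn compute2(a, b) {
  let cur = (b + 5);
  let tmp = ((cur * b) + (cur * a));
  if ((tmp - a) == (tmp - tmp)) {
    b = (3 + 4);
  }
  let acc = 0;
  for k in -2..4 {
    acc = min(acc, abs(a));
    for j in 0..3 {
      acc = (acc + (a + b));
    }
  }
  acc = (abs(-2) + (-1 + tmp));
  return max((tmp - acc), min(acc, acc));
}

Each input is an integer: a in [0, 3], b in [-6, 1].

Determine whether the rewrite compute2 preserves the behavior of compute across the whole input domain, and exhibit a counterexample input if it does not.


The two versions differ — the changes include arithmetic usage differs, local variable names differ, statement counts differ.
As a probe, take a=1, b=-3: compute runs tmp becomes -4; next ((tmp - a) == (tmp - tmp)) evaluates to false; next acc becomes 0; next at k=-2:; next acc becomes 0; next at j=0:; next acc becomes -2; next at j=1:; next acc becomes -4; next at j=2:; next acc becomes -6; next at k=-1:; next acc becomes -6; next at j=0:; next acc becomes -8; next at j=1:; next acc becomes -10; next at j=2:; next acc becomes -12; next at k=0:; next acc becomes -12; next at j=0:; next acc becomes -14; next at j=1:; next acc becomes -16; next at j=2:; next acc becomes -18; next at k=1:; next acc becomes -18; next at j=0:; next acc becomes -20; next at j=1:; next acc becomes -22; next at j=2:; next acc becomes -24; next at k=2:; next acc becomes -24; next at j=0:; next acc becomes -26; next at j=1:; next acc becomes -28; next at j=2:; next acc becomes -30; next at k=3:; next acc becomes -30; next at j=0:; next acc becomes -32; next at j=1:; next acc becomes -34; next at j=2:; next acc becomes -36; next acc becomes -3; next final value -1; compute2 runs cur becomes 2; next tmp becomes -4; next ((tmp - a) == (tmp - tmp)) evaluates to false; next acc becomes 0; next at k=-2:; next acc becomes 0; next at j=0:; next acc becomes -2; next at j=1:; next acc becomes -4; next at j=2:; next acc becomes -6; next at k=-1:; next acc becomes -6; next at j=0:; next acc becomes -8; next at j=1:; next acc becomes -10; next at j=2:; next acc becomes -12; next at k=0:; next acc becomes -12; next at j=0:; next acc becomes -14; next at j=1:; next acc becomes -16; next at j=2:; next acc becomes -18; next at k=1:; next acc becomes -18; next at j=0:; next acc becomes -20; next at j=1:; next acc becomes -22; next at j=2:; next acc becomes -24; next at k=2:; next acc becomes -24; next at j=0:; next acc becomes -26; next at j=1:; next acc becomes -28; next at j=2:; next acc becomes -30; next at k=3:; next acc becomes -30; next at j=0:; next acc becomes -32; next at j=1:; next acc becomes -34; next at j=2:; next acc becomes -36; next acc becomes -3; next final value -1; both end at -1.
An exhaustive pass over the 32 declared inputs shows identical outputs.
verdict: equivalent


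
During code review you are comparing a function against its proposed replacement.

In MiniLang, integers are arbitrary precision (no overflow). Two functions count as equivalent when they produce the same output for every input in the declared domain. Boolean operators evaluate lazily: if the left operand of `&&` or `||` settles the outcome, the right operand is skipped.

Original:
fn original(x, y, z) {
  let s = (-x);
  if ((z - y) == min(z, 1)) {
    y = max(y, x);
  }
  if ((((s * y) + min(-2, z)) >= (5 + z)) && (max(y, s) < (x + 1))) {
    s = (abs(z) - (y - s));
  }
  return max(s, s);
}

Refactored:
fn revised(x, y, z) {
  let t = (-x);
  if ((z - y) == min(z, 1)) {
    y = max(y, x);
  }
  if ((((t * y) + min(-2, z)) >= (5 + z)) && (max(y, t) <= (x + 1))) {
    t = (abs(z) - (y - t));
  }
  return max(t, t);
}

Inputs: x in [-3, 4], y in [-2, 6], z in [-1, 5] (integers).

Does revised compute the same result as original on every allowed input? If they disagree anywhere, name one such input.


Whatever the rewrite altered, no input in the stated domain can expose a difference.
Tracing x=-1, y=5, z=5: original: s becomes 1; next ((z - y) == min(z, 1)) evaluates to false; next ((((s * y) + min(-2, z)) >= (5 + z)) && (max(y, s) < (x + 1))) evaluates to false; next final value 1 | revised: t becomes 1; next ((z - y) == min(z, 1)) evaluates to false; next ((((t * y) + min(-2, z)) >= (5 + z)) && (max(y, t) <= (x + 1))) evaluates to false; next final value 1 — matching result 1.
Checked all 504 inputs in the declared domain: the outputs agree on every one.
verdict: equivalent


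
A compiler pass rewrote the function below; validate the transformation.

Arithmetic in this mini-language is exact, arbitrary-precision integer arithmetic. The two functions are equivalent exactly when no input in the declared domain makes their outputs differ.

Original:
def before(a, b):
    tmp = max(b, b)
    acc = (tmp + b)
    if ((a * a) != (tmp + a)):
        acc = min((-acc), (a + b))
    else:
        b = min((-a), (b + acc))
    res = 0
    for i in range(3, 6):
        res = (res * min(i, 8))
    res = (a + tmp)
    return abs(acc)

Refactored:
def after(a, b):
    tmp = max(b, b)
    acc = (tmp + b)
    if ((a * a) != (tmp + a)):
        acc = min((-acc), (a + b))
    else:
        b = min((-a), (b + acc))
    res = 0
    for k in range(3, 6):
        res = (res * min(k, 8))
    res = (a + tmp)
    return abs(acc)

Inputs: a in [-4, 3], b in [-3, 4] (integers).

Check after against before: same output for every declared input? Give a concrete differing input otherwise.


This is a faithful refactor — local variable names differ, but the computed results match everywhere.
One worked example (a=-3, b=0) — before: tmp = 0; acc = 0; ((a * a) != (tmp + a)) -> true; acc = -3; res = 0; [i=3]; res = 0; [i=4]; res = 0; [i=5]; res = 0; res = -3; return 3; after: tmp = 0; acc = 0; ((a * a) != (tmp + a)) -> true; acc = -3; res = 0; [k=3]; res = 0; [k=4]; res = 0; [k=5]; res = 0; res = -3; return 3; agreement on 3.
Sweeping the whole domain (64 inputs) finds no disagreement.
verdict: equivalent


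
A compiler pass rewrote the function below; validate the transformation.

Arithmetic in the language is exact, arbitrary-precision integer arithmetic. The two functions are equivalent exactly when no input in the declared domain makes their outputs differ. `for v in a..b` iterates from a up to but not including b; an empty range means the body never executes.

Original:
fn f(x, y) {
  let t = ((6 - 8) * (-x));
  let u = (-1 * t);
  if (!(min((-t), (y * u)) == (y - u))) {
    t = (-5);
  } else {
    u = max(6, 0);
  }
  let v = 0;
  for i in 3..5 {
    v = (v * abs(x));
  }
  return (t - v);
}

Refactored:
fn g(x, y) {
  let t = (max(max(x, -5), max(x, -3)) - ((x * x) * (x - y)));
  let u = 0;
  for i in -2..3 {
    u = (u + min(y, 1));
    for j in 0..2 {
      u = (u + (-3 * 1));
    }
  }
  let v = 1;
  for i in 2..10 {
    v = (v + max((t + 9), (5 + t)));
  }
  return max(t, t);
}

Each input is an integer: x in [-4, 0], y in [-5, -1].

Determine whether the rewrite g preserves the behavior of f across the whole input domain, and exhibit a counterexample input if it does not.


x=-4, y=-5 yields -5 from f but -19 from g.
verdict: not equivalent; witness: x=-4, y=-5


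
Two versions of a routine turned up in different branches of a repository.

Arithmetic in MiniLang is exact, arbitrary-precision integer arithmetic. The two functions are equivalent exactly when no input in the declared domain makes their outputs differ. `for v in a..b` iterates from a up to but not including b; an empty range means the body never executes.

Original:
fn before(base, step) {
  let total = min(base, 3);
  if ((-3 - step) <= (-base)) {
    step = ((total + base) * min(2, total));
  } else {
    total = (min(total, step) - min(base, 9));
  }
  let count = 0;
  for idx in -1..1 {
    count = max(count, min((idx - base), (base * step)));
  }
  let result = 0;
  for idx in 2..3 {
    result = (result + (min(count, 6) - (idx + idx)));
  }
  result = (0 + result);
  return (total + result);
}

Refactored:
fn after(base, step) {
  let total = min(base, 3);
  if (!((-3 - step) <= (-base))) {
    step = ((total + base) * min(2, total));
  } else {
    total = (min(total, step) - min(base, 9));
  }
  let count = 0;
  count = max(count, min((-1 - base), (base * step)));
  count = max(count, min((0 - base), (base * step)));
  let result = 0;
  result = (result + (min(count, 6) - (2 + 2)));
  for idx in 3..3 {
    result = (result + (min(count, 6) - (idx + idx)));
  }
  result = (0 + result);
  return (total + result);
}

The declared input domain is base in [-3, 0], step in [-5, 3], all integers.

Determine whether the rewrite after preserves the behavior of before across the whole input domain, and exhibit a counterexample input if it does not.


On input base=-3, step=-5, before returns -7 while after returns -3.
verdict: not equivalent; witness: base=-3, step=-5


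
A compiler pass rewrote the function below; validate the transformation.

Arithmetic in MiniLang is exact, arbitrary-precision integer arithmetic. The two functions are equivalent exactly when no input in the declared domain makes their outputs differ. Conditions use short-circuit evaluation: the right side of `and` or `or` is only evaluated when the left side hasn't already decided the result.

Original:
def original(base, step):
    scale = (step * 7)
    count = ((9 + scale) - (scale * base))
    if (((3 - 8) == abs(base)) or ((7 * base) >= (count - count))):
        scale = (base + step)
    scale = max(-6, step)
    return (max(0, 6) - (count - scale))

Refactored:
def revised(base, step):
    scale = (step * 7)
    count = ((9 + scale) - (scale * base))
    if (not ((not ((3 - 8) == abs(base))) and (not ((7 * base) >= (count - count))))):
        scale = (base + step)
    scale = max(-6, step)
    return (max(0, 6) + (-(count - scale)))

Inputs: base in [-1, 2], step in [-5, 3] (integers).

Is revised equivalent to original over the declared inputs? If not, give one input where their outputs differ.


The two versions differ — the changes include arithmetic usage differs; and boolean connective usage differs.
Spot check at base=1, step=-3 — original: scale = -21; count = 9; (((3 - 8) == abs(base)) or ((7 * base) >= (count - count))) -> true; scale = -2; scale = -3; return -6. revised: scale = -21; count = 9; (not ((not ((3 - 8) == abs(base))) and (not ((7 * base) >= (count - count))))) -> true; scale = -2; scale = -3; return -6. Both give -6.
Checked all 36 inputs in the declared domain: the outputs agree on every one.
verdict: equivalent


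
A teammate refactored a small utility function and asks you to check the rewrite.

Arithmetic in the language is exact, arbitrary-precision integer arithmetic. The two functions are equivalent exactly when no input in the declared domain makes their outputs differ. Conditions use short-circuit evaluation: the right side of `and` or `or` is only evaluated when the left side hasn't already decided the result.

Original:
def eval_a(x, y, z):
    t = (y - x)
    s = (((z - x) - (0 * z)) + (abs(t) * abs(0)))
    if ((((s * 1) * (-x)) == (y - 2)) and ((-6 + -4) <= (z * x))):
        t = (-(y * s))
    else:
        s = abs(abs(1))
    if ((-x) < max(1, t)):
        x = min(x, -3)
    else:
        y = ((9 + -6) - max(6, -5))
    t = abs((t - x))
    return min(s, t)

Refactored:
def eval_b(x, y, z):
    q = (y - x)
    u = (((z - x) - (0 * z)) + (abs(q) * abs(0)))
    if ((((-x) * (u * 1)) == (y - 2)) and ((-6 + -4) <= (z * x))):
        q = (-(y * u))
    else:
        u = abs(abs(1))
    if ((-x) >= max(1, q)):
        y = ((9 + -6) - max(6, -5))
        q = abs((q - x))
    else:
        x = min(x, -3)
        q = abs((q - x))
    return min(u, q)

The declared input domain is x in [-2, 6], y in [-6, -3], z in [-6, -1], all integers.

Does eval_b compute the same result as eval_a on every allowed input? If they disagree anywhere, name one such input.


Side by side, the visible changes include: statement counts differ; arithmetic usage differs; local variable names differ; comparison usage differs; min/max/abs usage differs.
One worked example (x=6, y=-6, z=-5) — eval_a: t becomes -12; next s becomes -11; next ((((s * 1) * (-x)) == (y - 2)) and ((-6 + -4) <= (z * x))) evaluates to false; next s becomes 1; next ((-x) < max(1, t)) evaluates to true; next x becomes -3; next t becomes 9; next final value 1; eval_b: q becomes -12; next u becomes -11; next ((((-x) * (u * 1)) == (y - 2)) and ((-6 + -4) <= (z * x))) evaluates to false; next u becomes 1; next ((-x) >= max(1, q)) evaluates to false; next x becomes -3; next q becomes 9; next final value 1; agreement on 1.
An exhaustive pass over the 216 declared inputs shows identical outputs.
verdict: equivalent


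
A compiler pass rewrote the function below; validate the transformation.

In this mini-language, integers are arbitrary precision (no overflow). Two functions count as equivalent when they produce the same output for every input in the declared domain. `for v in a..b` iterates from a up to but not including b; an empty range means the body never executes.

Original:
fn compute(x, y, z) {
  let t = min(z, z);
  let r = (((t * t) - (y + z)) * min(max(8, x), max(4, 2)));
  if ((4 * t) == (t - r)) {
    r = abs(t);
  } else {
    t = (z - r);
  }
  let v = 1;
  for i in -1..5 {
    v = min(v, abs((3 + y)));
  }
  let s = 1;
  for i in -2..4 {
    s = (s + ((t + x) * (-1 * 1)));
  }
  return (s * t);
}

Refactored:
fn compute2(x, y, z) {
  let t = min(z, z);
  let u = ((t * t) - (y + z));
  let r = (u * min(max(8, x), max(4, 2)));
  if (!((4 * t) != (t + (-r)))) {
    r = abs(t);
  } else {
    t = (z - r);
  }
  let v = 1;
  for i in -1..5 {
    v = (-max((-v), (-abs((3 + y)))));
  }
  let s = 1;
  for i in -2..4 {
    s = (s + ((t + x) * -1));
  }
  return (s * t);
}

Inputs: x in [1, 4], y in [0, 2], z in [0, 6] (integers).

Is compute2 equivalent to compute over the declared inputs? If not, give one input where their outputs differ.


Reading the diff, among the changes: comparison usage differs, and min/max/abs usage differs, and local variable names differ, and boolean connective usage differs, and constant usage differs, and statement counts differ, and arithmetic usage differs.
Spot check at x=3, y=2, z=6 — compute: t := 6 | r := 112 | ((4 * t) == (t - r)): false | t := -106 | v := 1 | iter i=-1: | v := 1 | iter i=0: | v := 1 | iter i=1: | v := 1 | iter i=2: | v := 1 | iter i=3: | v := 1 | iter i=4: | v := 1 | s := 1 | iter i=-2: | s := 104 | iter i=-1: | s := 207 | iter i=0: | s := 310 | iter i=1: | s := 413 | iter i=2: | s := 516 | iter i=3: | s := 619 | result -65614. compute2: t := 6 | u := 28 | r := 112 | (!((4 * t) != (t + (-r)))): false | t := -106 | v := 1 | iter i=-1: | v := 1 | iter i=0: | v := 1 | iter i=1: | v := 1 | iter i=2: | v := 1 | iter i=3: | v := 1 | iter i=4: | v := 1 | s := 1 | iter i=-2: | s := 104 | iter i=-1: | s := 207 | iter i=0: | s := 310 | iter i=1: | s := 413 | iter i=2: | s := 516 | iter i=3: | s := 619 | result -65614. Both give -65614.
Every one of the 84 inputs gives matching results.
verdict: equivalent


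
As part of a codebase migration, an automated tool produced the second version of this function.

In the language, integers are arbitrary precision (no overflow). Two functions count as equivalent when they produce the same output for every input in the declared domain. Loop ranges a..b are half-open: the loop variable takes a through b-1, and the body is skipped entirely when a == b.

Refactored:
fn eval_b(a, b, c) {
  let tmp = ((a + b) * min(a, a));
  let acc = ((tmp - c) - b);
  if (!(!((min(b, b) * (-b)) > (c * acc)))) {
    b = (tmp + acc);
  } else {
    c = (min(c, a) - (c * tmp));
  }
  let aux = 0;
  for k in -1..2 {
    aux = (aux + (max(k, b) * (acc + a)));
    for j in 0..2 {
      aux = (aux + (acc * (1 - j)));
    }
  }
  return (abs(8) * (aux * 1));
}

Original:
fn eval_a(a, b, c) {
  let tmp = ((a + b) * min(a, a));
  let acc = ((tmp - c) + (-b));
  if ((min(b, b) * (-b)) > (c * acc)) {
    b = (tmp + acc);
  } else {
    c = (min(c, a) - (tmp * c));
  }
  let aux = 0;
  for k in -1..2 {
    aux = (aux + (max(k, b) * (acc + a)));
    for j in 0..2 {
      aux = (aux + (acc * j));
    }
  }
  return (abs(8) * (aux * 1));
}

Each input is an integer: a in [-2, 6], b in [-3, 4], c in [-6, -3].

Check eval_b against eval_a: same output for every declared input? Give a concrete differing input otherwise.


Reading the diff, among the changes: boolean connective usage differs, plus constant usage differs, plus arithmetic usage differs.
As a probe, take a=0, b=1, c=-3: eval_a runs tmp = 0; acc = 2; ((min(b, b) * (-b)) > (c * acc)) -> true; b = 2; aux = 0; [k=-1]; aux = 4; [j=0]; aux = 4; [j=1]; aux = 6; [k=0]; aux = 10; [j=0]; aux = 10; [j=1]; aux = 12; [k=1]; aux = 16; [j=0]; aux = 16; [j=1]; aux = 18; return 144; eval_b runs tmp = 0; acc = 2; (!(!((min(b, b) * (-b)) > (c * acc)))) -> true; b = 2; aux = 0; [k=-1]; aux = 4; [j=0]; aux = 6; [j=1]; aux = 6; [k=0]; aux = 10; [j=0]; aux = 12; [j=1]; aux = 12; [k=1]; aux = 16; [j=0]; aux = 18; [j=1]; aux = 18; return 144; both end at 144.
Checked all 288 inputs in the declared domain: the outputs agree on every one.
verdict: equivalent


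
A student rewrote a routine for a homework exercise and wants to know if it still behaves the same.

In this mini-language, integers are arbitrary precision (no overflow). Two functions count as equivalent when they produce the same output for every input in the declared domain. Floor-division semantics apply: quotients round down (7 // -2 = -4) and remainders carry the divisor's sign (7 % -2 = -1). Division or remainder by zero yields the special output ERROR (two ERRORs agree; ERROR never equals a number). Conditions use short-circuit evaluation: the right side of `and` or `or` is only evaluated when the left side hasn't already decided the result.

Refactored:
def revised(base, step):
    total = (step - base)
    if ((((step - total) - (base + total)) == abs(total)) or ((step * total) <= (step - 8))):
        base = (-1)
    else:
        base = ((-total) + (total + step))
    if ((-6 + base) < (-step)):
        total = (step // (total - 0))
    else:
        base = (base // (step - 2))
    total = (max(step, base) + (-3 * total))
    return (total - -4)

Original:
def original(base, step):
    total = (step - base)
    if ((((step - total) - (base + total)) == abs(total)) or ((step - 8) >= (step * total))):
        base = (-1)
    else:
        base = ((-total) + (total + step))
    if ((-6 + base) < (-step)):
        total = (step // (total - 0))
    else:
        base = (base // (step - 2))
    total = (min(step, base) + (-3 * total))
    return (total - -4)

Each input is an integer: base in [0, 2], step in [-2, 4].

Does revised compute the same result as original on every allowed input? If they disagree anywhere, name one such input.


The rewrite breaks on base=0, step=-2, where the results are -1 and 0.
original: total := -2 | ((((step - total) - (base + total)) == abs(total)) or ((step - 8) >= (step * total))): true | base := -1 | ((-6 + base) < (-step)): true | total := 1 | total := -5 | result -1
revised: total := -2 | ((((step - total) - (base + total)) == abs(total)) or ((step * total) <= (step - 8))): true | base := -1 | ((-6 + base) < (-step)): true | total := 1 | total := -4 | result 0
verdict: not equivalent; witness: base=0, step=-2


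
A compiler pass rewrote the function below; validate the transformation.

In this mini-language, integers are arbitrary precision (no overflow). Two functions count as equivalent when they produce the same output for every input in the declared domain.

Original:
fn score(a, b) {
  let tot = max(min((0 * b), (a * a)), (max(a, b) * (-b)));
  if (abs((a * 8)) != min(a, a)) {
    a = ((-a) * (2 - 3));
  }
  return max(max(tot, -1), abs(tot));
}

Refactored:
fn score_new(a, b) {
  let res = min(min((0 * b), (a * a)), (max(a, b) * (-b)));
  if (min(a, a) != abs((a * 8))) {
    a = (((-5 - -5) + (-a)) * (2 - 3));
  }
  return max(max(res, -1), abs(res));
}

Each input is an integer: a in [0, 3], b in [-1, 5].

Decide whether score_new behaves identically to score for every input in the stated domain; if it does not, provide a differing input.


Run the pair on a=0, b=1.
score: tot becomes 0; next (abs((a * 8)) != min(a, a)) evaluates to false; next final value 0
score_new: res becomes -1; next (min(a, a) != abs((a * 8))) evaluates to false; next final value 1
0 against 1: the behavior changed.
verdict: not equivalent; witness: a=0, b=1
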